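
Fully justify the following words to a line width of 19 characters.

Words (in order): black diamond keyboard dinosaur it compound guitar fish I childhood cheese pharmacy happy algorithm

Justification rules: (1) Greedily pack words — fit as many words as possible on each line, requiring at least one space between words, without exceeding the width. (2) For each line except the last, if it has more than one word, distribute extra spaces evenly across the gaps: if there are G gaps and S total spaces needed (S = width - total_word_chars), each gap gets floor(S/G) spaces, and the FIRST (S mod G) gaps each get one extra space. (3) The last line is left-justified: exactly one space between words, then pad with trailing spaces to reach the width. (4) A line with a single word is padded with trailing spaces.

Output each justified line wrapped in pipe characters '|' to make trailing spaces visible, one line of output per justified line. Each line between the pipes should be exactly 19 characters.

Answer: |black       diamond|
|keyboard   dinosaur|
|it  compound guitar|
|fish   I  childhood|
|cheese     pharmacy|
|happy algorithm    |

Derivation:
Line 1: ['black', 'diamond'] (min_width=13, slack=6)
Line 2: ['keyboard', 'dinosaur'] (min_width=17, slack=2)
Line 3: ['it', 'compound', 'guitar'] (min_width=18, slack=1)
Line 4: ['fish', 'I', 'childhood'] (min_width=16, slack=3)
Line 5: ['cheese', 'pharmacy'] (min_width=15, slack=4)
Line 6: ['happy', 'algorithm'] (min_width=15, slack=4)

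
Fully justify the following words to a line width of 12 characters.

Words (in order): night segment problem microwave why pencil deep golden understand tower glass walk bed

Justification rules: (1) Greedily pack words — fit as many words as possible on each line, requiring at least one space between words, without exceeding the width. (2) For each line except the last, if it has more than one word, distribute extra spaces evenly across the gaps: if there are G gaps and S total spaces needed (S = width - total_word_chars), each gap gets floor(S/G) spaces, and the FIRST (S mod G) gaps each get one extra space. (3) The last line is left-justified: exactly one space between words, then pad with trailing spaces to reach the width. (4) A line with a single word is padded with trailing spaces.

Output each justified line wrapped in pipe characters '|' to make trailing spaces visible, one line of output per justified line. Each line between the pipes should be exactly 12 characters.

Answer: |night       |
|segment     |
|problem     |
|microwave   |
|why   pencil|
|deep  golden|
|understand  |
|tower  glass|
|walk bed    |

Derivation:
Line 1: ['night'] (min_width=5, slack=7)
Line 2: ['segment'] (min_width=7, slack=5)
Line 3: ['problem'] (min_width=7, slack=5)
Line 4: ['microwave'] (min_width=9, slack=3)
Line 5: ['why', 'pencil'] (min_width=10, slack=2)
Line 6: ['deep', 'golden'] (min_width=11, slack=1)
Line 7: ['understand'] (min_width=10, slack=2)
Line 8: ['tower', 'glass'] (min_width=11, slack=1)
Line 9: ['walk', 'bed'] (min_width=8, slack=4)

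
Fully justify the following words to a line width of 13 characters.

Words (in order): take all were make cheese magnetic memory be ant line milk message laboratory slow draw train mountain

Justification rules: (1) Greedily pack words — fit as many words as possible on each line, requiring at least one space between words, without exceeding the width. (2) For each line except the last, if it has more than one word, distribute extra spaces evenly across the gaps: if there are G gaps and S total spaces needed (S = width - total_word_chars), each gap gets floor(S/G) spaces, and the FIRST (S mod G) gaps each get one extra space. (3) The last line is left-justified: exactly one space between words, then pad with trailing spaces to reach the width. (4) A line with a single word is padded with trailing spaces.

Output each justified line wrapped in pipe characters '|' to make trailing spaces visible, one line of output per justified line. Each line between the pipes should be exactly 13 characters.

Answer: |take all were|
|make   cheese|
|magnetic     |
|memory be ant|
|line     milk|
|message      |
|laboratory   |
|slow     draw|
|train        |
|mountain     |

Derivation:
Line 1: ['take', 'all', 'were'] (min_width=13, slack=0)
Line 2: ['make', 'cheese'] (min_width=11, slack=2)
Line 3: ['magnetic'] (min_width=8, slack=5)
Line 4: ['memory', 'be', 'ant'] (min_width=13, slack=0)
Line 5: ['line', 'milk'] (min_width=9, slack=4)
Line 6: ['message'] (min_width=7, slack=6)
Line 7: ['laboratory'] (min_width=10, slack=3)
Line 8: ['slow', 'draw'] (min_width=9, slack=4)
Line 9: ['train'] (min_width=5, slack=8)
Line 10: ['mountain'] (min_width=8, slack=5)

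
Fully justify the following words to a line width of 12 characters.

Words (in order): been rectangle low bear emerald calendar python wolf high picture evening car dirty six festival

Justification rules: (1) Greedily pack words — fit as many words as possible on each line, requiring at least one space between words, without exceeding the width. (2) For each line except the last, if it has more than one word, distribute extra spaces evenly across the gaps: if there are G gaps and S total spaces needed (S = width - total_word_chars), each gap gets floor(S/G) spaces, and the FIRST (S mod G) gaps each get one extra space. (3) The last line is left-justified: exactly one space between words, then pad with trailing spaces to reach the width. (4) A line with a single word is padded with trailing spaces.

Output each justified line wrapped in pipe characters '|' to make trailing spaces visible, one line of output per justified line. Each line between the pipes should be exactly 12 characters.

Answer: |been        |
|rectangle   |
|low     bear|
|emerald     |
|calendar    |
|python  wolf|
|high picture|
|evening  car|
|dirty    six|
|festival    |

Derivation:
Line 1: ['been'] (min_width=4, slack=8)
Line 2: ['rectangle'] (min_width=9, slack=3)
Line 3: ['low', 'bear'] (min_width=8, slack=4)
Line 4: ['emerald'] (min_width=7, slack=5)
Line 5: ['calendar'] (min_width=8, slack=4)
Line 6: ['python', 'wolf'] (min_width=11, slack=1)
Line 7: ['high', 'picture'] (min_width=12, slack=0)
Line 8: ['evening', 'car'] (min_width=11, slack=1)
Line 9: ['dirty', 'six'] (min_width=9, slack=3)
Line 10: ['festival'] (min_width=8, slack=4)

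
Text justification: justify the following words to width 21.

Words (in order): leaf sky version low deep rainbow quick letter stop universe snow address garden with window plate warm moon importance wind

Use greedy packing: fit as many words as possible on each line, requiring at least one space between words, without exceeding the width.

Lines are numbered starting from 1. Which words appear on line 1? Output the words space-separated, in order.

Line 1: ['leaf', 'sky', 'version', 'low'] (min_width=20, slack=1)
Line 2: ['deep', 'rainbow', 'quick'] (min_width=18, slack=3)
Line 3: ['letter', 'stop', 'universe'] (min_width=20, slack=1)
Line 4: ['snow', 'address', 'garden'] (min_width=19, slack=2)
Line 5: ['with', 'window', 'plate'] (min_width=17, slack=4)
Line 6: ['warm', 'moon', 'importance'] (min_width=20, slack=1)
Line 7: ['wind'] (min_width=4, slack=17)

Answer: leaf sky version low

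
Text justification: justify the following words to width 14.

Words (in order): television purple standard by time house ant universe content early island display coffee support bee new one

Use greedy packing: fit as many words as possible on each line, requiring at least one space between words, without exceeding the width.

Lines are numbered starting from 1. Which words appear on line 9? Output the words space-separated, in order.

Answer: bee new one

Derivation:
Line 1: ['television'] (min_width=10, slack=4)
Line 2: ['purple'] (min_width=6, slack=8)
Line 3: ['standard', 'by'] (min_width=11, slack=3)
Line 4: ['time', 'house', 'ant'] (min_width=14, slack=0)
Line 5: ['universe'] (min_width=8, slack=6)
Line 6: ['content', 'early'] (min_width=13, slack=1)
Line 7: ['island', 'display'] (min_width=14, slack=0)
Line 8: ['coffee', 'support'] (min_width=14, slack=0)
Line 9: ['bee', 'new', 'one'] (min_width=11, slack=3)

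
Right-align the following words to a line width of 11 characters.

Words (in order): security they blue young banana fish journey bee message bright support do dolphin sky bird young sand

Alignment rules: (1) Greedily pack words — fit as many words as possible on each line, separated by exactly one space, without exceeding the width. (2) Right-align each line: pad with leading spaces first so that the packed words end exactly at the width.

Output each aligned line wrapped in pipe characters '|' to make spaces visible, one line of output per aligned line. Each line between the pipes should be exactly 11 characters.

Line 1: ['security'] (min_width=8, slack=3)
Line 2: ['they', 'blue'] (min_width=9, slack=2)
Line 3: ['young'] (min_width=5, slack=6)
Line 4: ['banana', 'fish'] (min_width=11, slack=0)
Line 5: ['journey', 'bee'] (min_width=11, slack=0)
Line 6: ['message'] (min_width=7, slack=4)
Line 7: ['bright'] (min_width=6, slack=5)
Line 8: ['support', 'do'] (min_width=10, slack=1)
Line 9: ['dolphin', 'sky'] (min_width=11, slack=0)
Line 10: ['bird', 'young'] (min_width=10, slack=1)
Line 11: ['sand'] (min_width=4, slack=7)

Answer: |   security|
|  they blue|
|      young|
|banana fish|
|journey bee|
|    message|
|     bright|
| support do|
|dolphin sky|
| bird young|
|       sand|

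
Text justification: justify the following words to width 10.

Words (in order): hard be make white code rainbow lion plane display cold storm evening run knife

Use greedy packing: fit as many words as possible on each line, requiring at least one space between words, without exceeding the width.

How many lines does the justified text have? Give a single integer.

Answer: 9

Derivation:
Line 1: ['hard', 'be'] (min_width=7, slack=3)
Line 2: ['make', 'white'] (min_width=10, slack=0)
Line 3: ['code'] (min_width=4, slack=6)
Line 4: ['rainbow'] (min_width=7, slack=3)
Line 5: ['lion', 'plane'] (min_width=10, slack=0)
Line 6: ['display'] (min_width=7, slack=3)
Line 7: ['cold', 'storm'] (min_width=10, slack=0)
Line 8: ['evening'] (min_width=7, slack=3)
Line 9: ['run', 'knife'] (min_width=9, slack=1)
Total lines: 9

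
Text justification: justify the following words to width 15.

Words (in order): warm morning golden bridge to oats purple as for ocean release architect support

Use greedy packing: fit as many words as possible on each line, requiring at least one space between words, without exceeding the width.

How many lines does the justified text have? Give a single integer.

Answer: 7

Derivation:
Line 1: ['warm', 'morning'] (min_width=12, slack=3)
Line 2: ['golden', 'bridge'] (min_width=13, slack=2)
Line 3: ['to', 'oats', 'purple'] (min_width=14, slack=1)
Line 4: ['as', 'for', 'ocean'] (min_width=12, slack=3)
Line 5: ['release'] (min_width=7, slack=8)
Line 6: ['architect'] (min_width=9, slack=6)
Line 7: ['support'] (min_width=7, slack=8)
Total lines: 7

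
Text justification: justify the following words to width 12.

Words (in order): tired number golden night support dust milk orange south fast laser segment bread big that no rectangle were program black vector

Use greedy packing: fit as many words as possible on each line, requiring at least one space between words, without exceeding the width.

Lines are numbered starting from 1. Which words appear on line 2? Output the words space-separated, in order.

Line 1: ['tired', 'number'] (min_width=12, slack=0)
Line 2: ['golden', 'night'] (min_width=12, slack=0)
Line 3: ['support', 'dust'] (min_width=12, slack=0)
Line 4: ['milk', 'orange'] (min_width=11, slack=1)
Line 5: ['south', 'fast'] (min_width=10, slack=2)
Line 6: ['laser'] (min_width=5, slack=7)
Line 7: ['segment'] (min_width=7, slack=5)
Line 8: ['bread', 'big'] (min_width=9, slack=3)
Line 9: ['that', 'no'] (min_width=7, slack=5)
Line 10: ['rectangle'] (min_width=9, slack=3)
Line 11: ['were', 'program'] (min_width=12, slack=0)
Line 12: ['black', 'vector'] (min_width=12, slack=0)

Answer: golden night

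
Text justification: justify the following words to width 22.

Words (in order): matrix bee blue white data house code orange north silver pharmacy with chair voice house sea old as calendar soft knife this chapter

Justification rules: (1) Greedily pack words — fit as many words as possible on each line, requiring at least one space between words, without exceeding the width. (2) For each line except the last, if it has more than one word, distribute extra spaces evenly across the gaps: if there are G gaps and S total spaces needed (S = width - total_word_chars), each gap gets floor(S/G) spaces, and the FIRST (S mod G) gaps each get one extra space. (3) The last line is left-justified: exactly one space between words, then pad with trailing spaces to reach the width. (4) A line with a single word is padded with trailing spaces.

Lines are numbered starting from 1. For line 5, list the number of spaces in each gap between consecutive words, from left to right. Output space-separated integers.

Line 1: ['matrix', 'bee', 'blue', 'white'] (min_width=21, slack=1)
Line 2: ['data', 'house', 'code', 'orange'] (min_width=22, slack=0)
Line 3: ['north', 'silver', 'pharmacy'] (min_width=21, slack=1)
Line 4: ['with', 'chair', 'voice', 'house'] (min_width=22, slack=0)
Line 5: ['sea', 'old', 'as', 'calendar'] (min_width=19, slack=3)
Line 6: ['soft', 'knife', 'this'] (min_width=15, slack=7)
Line 7: ['chapter'] (min_width=7, slack=15)

Answer: 2 2 2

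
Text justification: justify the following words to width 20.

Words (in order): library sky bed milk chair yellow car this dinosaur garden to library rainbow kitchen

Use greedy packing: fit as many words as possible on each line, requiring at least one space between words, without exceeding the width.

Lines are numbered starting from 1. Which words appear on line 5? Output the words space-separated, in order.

Answer: kitchen

Derivation:
Line 1: ['library', 'sky', 'bed', 'milk'] (min_width=20, slack=0)
Line 2: ['chair', 'yellow', 'car'] (min_width=16, slack=4)
Line 3: ['this', 'dinosaur', 'garden'] (min_width=20, slack=0)
Line 4: ['to', 'library', 'rainbow'] (min_width=18, slack=2)
Line 5: ['kitchen'] (min_width=7, slack=13)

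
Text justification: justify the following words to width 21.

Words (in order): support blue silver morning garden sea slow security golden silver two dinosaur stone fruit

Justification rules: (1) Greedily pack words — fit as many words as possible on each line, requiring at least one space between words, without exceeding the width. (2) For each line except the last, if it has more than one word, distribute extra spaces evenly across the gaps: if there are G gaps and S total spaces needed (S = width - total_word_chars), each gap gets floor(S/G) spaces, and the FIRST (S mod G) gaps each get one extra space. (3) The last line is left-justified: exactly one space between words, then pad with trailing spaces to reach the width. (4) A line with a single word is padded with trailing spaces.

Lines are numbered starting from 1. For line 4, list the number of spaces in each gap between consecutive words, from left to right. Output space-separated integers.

Answer: 2 2

Derivation:
Line 1: ['support', 'blue', 'silver'] (min_width=19, slack=2)
Line 2: ['morning', 'garden', 'sea'] (min_width=18, slack=3)
Line 3: ['slow', 'security', 'golden'] (min_width=20, slack=1)
Line 4: ['silver', 'two', 'dinosaur'] (min_width=19, slack=2)
Line 5: ['stone', 'fruit'] (min_width=11, slack=10)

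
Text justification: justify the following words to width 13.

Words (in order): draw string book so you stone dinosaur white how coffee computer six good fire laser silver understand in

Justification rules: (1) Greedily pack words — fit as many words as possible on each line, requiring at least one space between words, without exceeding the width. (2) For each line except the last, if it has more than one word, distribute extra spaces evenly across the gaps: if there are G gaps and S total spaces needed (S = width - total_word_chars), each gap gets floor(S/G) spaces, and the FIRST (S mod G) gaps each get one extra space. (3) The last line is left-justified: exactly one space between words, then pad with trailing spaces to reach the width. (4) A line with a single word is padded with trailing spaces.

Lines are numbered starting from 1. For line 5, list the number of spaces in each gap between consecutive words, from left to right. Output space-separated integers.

Line 1: ['draw', 'string'] (min_width=11, slack=2)
Line 2: ['book', 'so', 'you'] (min_width=11, slack=2)
Line 3: ['stone'] (min_width=5, slack=8)
Line 4: ['dinosaur'] (min_width=8, slack=5)
Line 5: ['white', 'how'] (min_width=9, slack=4)
Line 6: ['coffee'] (min_width=6, slack=7)
Line 7: ['computer', 'six'] (min_width=12, slack=1)
Line 8: ['good', 'fire'] (min_width=9, slack=4)
Line 9: ['laser', 'silver'] (min_width=12, slack=1)
Line 10: ['understand', 'in'] (min_width=13, slack=0)

Answer: 5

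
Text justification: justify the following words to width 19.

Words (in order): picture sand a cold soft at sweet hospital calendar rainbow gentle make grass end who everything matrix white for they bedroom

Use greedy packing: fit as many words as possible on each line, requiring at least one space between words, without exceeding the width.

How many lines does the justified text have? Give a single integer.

Line 1: ['picture', 'sand', 'a', 'cold'] (min_width=19, slack=0)
Line 2: ['soft', 'at', 'sweet'] (min_width=13, slack=6)
Line 3: ['hospital', 'calendar'] (min_width=17, slack=2)
Line 4: ['rainbow', 'gentle', 'make'] (min_width=19, slack=0)
Line 5: ['grass', 'end', 'who'] (min_width=13, slack=6)
Line 6: ['everything', 'matrix'] (min_width=17, slack=2)
Line 7: ['white', 'for', 'they'] (min_width=14, slack=5)
Line 8: ['bedroom'] (min_width=7, slack=12)
Total lines: 8

Answer: 8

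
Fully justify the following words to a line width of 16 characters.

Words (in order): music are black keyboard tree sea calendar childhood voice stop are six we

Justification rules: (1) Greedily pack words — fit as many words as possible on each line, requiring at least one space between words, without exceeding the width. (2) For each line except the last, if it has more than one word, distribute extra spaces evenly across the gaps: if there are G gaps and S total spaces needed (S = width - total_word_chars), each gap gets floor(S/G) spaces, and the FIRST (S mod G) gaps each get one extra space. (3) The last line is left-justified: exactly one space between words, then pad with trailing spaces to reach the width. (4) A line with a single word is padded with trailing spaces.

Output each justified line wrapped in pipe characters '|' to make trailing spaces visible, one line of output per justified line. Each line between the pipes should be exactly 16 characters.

Answer: |music  are black|
|keyboard    tree|
|sea     calendar|
|childhood  voice|
|stop are six we |

Derivation:
Line 1: ['music', 'are', 'black'] (min_width=15, slack=1)
Line 2: ['keyboard', 'tree'] (min_width=13, slack=3)
Line 3: ['sea', 'calendar'] (min_width=12, slack=4)
Line 4: ['childhood', 'voice'] (min_width=15, slack=1)
Line 5: ['stop', 'are', 'six', 'we'] (min_width=15, slack=1)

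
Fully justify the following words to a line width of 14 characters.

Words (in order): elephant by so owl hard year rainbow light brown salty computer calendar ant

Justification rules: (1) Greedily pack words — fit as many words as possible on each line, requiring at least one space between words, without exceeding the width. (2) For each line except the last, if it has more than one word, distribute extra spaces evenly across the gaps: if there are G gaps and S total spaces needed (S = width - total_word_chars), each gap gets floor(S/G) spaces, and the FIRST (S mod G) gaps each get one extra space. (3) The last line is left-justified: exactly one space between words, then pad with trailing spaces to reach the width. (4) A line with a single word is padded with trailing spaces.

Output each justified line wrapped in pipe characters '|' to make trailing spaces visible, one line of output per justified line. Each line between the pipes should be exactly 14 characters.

Answer: |elephant by so|
|owl  hard year|
|rainbow  light|
|brown    salty|
|computer      |
|calendar ant  |

Derivation:
Line 1: ['elephant', 'by', 'so'] (min_width=14, slack=0)
Line 2: ['owl', 'hard', 'year'] (min_width=13, slack=1)
Line 3: ['rainbow', 'light'] (min_width=13, slack=1)
Line 4: ['brown', 'salty'] (min_width=11, slack=3)
Line 5: ['computer'] (min_width=8, slack=6)
Line 6: ['calendar', 'ant'] (min_width=12, slack=2)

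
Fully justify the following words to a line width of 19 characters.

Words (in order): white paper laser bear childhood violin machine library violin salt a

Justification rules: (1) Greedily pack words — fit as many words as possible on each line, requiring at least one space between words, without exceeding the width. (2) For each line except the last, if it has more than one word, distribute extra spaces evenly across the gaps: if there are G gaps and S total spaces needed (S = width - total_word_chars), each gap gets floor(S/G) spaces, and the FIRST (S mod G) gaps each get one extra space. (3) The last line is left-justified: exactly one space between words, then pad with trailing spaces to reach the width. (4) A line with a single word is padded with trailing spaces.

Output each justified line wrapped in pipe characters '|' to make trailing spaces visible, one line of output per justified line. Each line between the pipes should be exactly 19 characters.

Answer: |white  paper  laser|
|bear      childhood|
|violin      machine|
|library violin salt|
|a                  |

Derivation:
Line 1: ['white', 'paper', 'laser'] (min_width=17, slack=2)
Line 2: ['bear', 'childhood'] (min_width=14, slack=5)
Line 3: ['violin', 'machine'] (min_width=14, slack=5)
Line 4: ['library', 'violin', 'salt'] (min_width=19, slack=0)
Line 5: ['a'] (min_width=1, slack=18)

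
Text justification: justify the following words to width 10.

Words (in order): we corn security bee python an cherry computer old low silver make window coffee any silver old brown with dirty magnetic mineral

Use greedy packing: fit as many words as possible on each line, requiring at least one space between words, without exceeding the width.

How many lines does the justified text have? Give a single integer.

Line 1: ['we', 'corn'] (min_width=7, slack=3)
Line 2: ['security'] (min_width=8, slack=2)
Line 3: ['bee', 'python'] (min_width=10, slack=0)
Line 4: ['an', 'cherry'] (min_width=9, slack=1)
Line 5: ['computer'] (min_width=8, slack=2)
Line 6: ['old', 'low'] (min_width=7, slack=3)
Line 7: ['silver'] (min_width=6, slack=4)
Line 8: ['make'] (min_width=4, slack=6)
Line 9: ['window'] (min_width=6, slack=4)
Line 10: ['coffee', 'any'] (min_width=10, slack=0)
Line 11: ['silver', 'old'] (min_width=10, slack=0)
Line 12: ['brown', 'with'] (min_width=10, slack=0)
Line 13: ['dirty'] (min_width=5, slack=5)
Line 14: ['magnetic'] (min_width=8, slack=2)
Line 15: ['mineral'] (min_width=7, slack=3)
Total lines: 15

Answer: 15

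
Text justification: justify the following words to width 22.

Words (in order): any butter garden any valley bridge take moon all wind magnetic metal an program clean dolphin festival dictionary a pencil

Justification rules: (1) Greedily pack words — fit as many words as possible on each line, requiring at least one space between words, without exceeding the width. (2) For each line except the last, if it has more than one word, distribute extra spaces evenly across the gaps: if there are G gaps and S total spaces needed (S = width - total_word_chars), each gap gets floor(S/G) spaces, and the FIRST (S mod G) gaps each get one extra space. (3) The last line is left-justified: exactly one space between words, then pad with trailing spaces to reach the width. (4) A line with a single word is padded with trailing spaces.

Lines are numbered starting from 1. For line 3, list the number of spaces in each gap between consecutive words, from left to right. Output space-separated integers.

Line 1: ['any', 'butter', 'garden', 'any'] (min_width=21, slack=1)
Line 2: ['valley', 'bridge', 'take'] (min_width=18, slack=4)
Line 3: ['moon', 'all', 'wind', 'magnetic'] (min_width=22, slack=0)
Line 4: ['metal', 'an', 'program', 'clean'] (min_width=22, slack=0)
Line 5: ['dolphin', 'festival'] (min_width=16, slack=6)
Line 6: ['dictionary', 'a', 'pencil'] (min_width=19, slack=3)

Answer: 1 1 1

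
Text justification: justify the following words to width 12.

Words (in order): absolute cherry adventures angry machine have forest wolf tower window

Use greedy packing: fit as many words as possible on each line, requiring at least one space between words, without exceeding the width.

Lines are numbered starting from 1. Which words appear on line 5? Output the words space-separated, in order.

Line 1: ['absolute'] (min_width=8, slack=4)
Line 2: ['cherry'] (min_width=6, slack=6)
Line 3: ['adventures'] (min_width=10, slack=2)
Line 4: ['angry'] (min_width=5, slack=7)
Line 5: ['machine', 'have'] (min_width=12, slack=0)
Line 6: ['forest', 'wolf'] (min_width=11, slack=1)
Line 7: ['tower', 'window'] (min_width=12, slack=0)

Answer: machine have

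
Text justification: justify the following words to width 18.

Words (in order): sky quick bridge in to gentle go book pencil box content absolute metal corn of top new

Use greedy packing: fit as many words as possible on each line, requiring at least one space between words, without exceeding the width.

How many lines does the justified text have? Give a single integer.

Line 1: ['sky', 'quick', 'bridge'] (min_width=16, slack=2)
Line 2: ['in', 'to', 'gentle', 'go'] (min_width=15, slack=3)
Line 3: ['book', 'pencil', 'box'] (min_width=15, slack=3)
Line 4: ['content', 'absolute'] (min_width=16, slack=2)
Line 5: ['metal', 'corn', 'of', 'top'] (min_width=17, slack=1)
Line 6: ['new'] (min_width=3, slack=15)
Total lines: 6

Answer: 6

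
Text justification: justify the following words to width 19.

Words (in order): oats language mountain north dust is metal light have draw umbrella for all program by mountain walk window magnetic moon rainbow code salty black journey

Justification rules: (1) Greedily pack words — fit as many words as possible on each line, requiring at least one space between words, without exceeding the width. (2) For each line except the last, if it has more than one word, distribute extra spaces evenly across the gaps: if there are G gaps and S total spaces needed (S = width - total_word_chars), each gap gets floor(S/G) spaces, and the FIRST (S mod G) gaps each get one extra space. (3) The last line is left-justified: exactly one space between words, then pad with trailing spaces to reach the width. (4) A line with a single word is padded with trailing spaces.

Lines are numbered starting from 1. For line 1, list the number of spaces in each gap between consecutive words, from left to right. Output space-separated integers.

Answer: 7

Derivation:
Line 1: ['oats', 'language'] (min_width=13, slack=6)
Line 2: ['mountain', 'north', 'dust'] (min_width=19, slack=0)
Line 3: ['is', 'metal', 'light', 'have'] (min_width=19, slack=0)
Line 4: ['draw', 'umbrella', 'for'] (min_width=17, slack=2)
Line 5: ['all', 'program', 'by'] (min_width=14, slack=5)
Line 6: ['mountain', 'walk'] (min_width=13, slack=6)
Line 7: ['window', 'magnetic'] (min_width=15, slack=4)
Line 8: ['moon', 'rainbow', 'code'] (min_width=17, slack=2)
Line 9: ['salty', 'black', 'journey'] (min_width=19, slack=0)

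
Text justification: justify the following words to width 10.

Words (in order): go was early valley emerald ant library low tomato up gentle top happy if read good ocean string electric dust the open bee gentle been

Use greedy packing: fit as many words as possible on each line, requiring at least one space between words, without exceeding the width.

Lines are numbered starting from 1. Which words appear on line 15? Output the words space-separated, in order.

Answer: open bee

Derivation:
Line 1: ['go', 'was'] (min_width=6, slack=4)
Line 2: ['early'] (min_width=5, slack=5)
Line 3: ['valley'] (min_width=6, slack=4)
Line 4: ['emerald'] (min_width=7, slack=3)
Line 5: ['ant'] (min_width=3, slack=7)
Line 6: ['library'] (min_width=7, slack=3)
Line 7: ['low', 'tomato'] (min_width=10, slack=0)
Line 8: ['up', 'gentle'] (min_width=9, slack=1)
Line 9: ['top', 'happy'] (min_width=9, slack=1)
Line 10: ['if', 'read'] (min_width=7, slack=3)
Line 11: ['good', 'ocean'] (min_width=10, slack=0)
Line 12: ['string'] (min_width=6, slack=4)
Line 13: ['electric'] (min_width=8, slack=2)
Line 14: ['dust', 'the'] (min_width=8, slack=2)
Line 15: ['open', 'bee'] (min_width=8, slack=2)
Line 16: ['gentle'] (min_width=6, slack=4)
Line 17: ['been'] (min_width=4, slack=6)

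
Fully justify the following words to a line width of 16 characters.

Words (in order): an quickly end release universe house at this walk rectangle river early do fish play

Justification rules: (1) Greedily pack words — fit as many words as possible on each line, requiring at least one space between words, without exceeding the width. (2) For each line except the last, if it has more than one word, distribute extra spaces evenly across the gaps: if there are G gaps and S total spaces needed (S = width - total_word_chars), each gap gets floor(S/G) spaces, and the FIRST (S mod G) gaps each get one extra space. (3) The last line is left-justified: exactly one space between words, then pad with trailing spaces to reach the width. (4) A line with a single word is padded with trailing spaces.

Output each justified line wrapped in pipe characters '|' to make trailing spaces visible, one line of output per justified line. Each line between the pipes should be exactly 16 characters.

Answer: |an  quickly  end|
|release universe|
|house   at  this|
|walk   rectangle|
|river  early  do|
|fish play       |

Derivation:
Line 1: ['an', 'quickly', 'end'] (min_width=14, slack=2)
Line 2: ['release', 'universe'] (min_width=16, slack=0)
Line 3: ['house', 'at', 'this'] (min_width=13, slack=3)
Line 4: ['walk', 'rectangle'] (min_width=14, slack=2)
Line 5: ['river', 'early', 'do'] (min_width=14, slack=2)
Line 6: ['fish', 'play'] (min_width=9, slack=7)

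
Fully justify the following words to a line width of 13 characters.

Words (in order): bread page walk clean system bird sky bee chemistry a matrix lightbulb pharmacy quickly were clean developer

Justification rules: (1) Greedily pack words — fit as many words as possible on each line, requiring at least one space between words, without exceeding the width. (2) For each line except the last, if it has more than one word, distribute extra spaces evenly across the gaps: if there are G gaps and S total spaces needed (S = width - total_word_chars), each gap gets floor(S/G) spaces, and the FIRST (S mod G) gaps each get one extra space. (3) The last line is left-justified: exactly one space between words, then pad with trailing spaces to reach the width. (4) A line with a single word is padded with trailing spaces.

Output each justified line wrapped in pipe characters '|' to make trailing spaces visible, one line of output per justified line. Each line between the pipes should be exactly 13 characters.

Line 1: ['bread', 'page'] (min_width=10, slack=3)
Line 2: ['walk', 'clean'] (min_width=10, slack=3)
Line 3: ['system', 'bird'] (min_width=11, slack=2)
Line 4: ['sky', 'bee'] (min_width=7, slack=6)
Line 5: ['chemistry', 'a'] (min_width=11, slack=2)
Line 6: ['matrix'] (min_width=6, slack=7)
Line 7: ['lightbulb'] (min_width=9, slack=4)
Line 8: ['pharmacy'] (min_width=8, slack=5)
Line 9: ['quickly', 'were'] (min_width=12, slack=1)
Line 10: ['clean'] (min_width=5, slack=8)
Line 11: ['developer'] (min_width=9, slack=4)

Answer: |bread    page|
|walk    clean|
|system   bird|
|sky       bee|
|chemistry   a|
|matrix       |
|lightbulb    |
|pharmacy     |
|quickly  were|
|clean        |
|developer    |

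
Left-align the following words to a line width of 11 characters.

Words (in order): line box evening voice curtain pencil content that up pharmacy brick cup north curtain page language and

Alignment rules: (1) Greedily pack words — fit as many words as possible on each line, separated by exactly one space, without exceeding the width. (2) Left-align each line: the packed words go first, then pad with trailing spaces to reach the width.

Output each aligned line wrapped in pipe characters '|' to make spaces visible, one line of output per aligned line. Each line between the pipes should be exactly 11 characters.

Line 1: ['line', 'box'] (min_width=8, slack=3)
Line 2: ['evening'] (min_width=7, slack=4)
Line 3: ['voice'] (min_width=5, slack=6)
Line 4: ['curtain'] (min_width=7, slack=4)
Line 5: ['pencil'] (min_width=6, slack=5)
Line 6: ['content'] (min_width=7, slack=4)
Line 7: ['that', 'up'] (min_width=7, slack=4)
Line 8: ['pharmacy'] (min_width=8, slack=3)
Line 9: ['brick', 'cup'] (min_width=9, slack=2)
Line 10: ['north'] (min_width=5, slack=6)
Line 11: ['curtain'] (min_width=7, slack=4)
Line 12: ['page'] (min_width=4, slack=7)
Line 13: ['language'] (min_width=8, slack=3)
Line 14: ['and'] (min_width=3, slack=8)

Answer: |line box   |
|evening    |
|voice      |
|curtain    |
|pencil     |
|content    |
|that up    |
|pharmacy   |
|brick cup  |
|north      |
|curtain    |
|page       |
|language   |
|and        |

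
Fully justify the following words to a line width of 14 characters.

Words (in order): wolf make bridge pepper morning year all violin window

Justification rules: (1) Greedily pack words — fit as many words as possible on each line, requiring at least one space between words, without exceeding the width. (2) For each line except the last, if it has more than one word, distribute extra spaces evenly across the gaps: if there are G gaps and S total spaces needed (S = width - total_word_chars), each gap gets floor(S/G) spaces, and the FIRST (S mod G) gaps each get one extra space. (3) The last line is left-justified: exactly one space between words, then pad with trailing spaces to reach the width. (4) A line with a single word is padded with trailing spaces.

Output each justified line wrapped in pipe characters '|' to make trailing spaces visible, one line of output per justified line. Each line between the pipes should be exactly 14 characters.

Line 1: ['wolf', 'make'] (min_width=9, slack=5)
Line 2: ['bridge', 'pepper'] (min_width=13, slack=1)
Line 3: ['morning', 'year'] (min_width=12, slack=2)
Line 4: ['all', 'violin'] (min_width=10, slack=4)
Line 5: ['window'] (min_width=6, slack=8)

Answer: |wolf      make|
|bridge  pepper|
|morning   year|
|all     violin|
|window        |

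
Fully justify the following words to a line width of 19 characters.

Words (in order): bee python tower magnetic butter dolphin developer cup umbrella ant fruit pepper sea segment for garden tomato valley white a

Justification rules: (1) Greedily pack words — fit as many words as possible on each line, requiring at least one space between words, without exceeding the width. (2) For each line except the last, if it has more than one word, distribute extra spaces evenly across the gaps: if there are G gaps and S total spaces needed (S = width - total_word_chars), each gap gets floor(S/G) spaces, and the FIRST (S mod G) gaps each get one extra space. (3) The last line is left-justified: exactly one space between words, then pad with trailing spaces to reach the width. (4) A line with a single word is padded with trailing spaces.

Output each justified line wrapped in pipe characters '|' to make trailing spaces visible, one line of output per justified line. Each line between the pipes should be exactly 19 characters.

Answer: |bee   python  tower|
|magnetic     butter|
|dolphin   developer|
|cup   umbrella  ant|
|fruit   pepper  sea|
|segment  for garden|
|tomato valley white|
|a                  |

Derivation:
Line 1: ['bee', 'python', 'tower'] (min_width=16, slack=3)
Line 2: ['magnetic', 'butter'] (min_width=15, slack=4)
Line 3: ['dolphin', 'developer'] (min_width=17, slack=2)
Line 4: ['cup', 'umbrella', 'ant'] (min_width=16, slack=3)
Line 5: ['fruit', 'pepper', 'sea'] (min_width=16, slack=3)
Line 6: ['segment', 'for', 'garden'] (min_width=18, slack=1)
Line 7: ['tomato', 'valley', 'white'] (min_width=19, slack=0)
Line 8: ['a'] (min_width=1, slack=18)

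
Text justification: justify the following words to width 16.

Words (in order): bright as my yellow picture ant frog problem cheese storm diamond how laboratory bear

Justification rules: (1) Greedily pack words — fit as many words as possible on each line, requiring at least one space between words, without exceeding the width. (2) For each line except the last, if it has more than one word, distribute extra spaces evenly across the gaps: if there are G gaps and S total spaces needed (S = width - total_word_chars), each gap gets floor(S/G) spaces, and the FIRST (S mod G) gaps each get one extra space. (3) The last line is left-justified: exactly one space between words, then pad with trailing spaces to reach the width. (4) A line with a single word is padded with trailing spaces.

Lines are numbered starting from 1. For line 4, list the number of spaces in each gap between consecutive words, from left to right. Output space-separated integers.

Line 1: ['bright', 'as', 'my'] (min_width=12, slack=4)
Line 2: ['yellow', 'picture'] (min_width=14, slack=2)
Line 3: ['ant', 'frog', 'problem'] (min_width=16, slack=0)
Line 4: ['cheese', 'storm'] (min_width=12, slack=4)
Line 5: ['diamond', 'how'] (min_width=11, slack=5)
Line 6: ['laboratory', 'bear'] (min_width=15, slack=1)

Answer: 5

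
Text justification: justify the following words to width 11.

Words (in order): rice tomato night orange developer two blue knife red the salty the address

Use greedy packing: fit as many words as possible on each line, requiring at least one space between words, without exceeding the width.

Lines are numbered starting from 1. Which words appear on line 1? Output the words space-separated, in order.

Line 1: ['rice', 'tomato'] (min_width=11, slack=0)
Line 2: ['night'] (min_width=5, slack=6)
Line 3: ['orange'] (min_width=6, slack=5)
Line 4: ['developer'] (min_width=9, slack=2)
Line 5: ['two', 'blue'] (min_width=8, slack=3)
Line 6: ['knife', 'red'] (min_width=9, slack=2)
Line 7: ['the', 'salty'] (min_width=9, slack=2)
Line 8: ['the', 'address'] (min_width=11, slack=0)

Answer: rice tomato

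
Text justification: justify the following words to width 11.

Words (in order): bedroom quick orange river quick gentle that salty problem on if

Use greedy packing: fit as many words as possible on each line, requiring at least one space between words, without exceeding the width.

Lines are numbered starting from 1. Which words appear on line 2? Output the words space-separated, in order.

Answer: quick

Derivation:
Line 1: ['bedroom'] (min_width=7, slack=4)
Line 2: ['quick'] (min_width=5, slack=6)
Line 3: ['orange'] (min_width=6, slack=5)
Line 4: ['river', 'quick'] (min_width=11, slack=0)
Line 5: ['gentle', 'that'] (min_width=11, slack=0)
Line 6: ['salty'] (min_width=5, slack=6)
Line 7: ['problem', 'on'] (min_width=10, slack=1)
Line 8: ['if'] (min_width=2, slack=9)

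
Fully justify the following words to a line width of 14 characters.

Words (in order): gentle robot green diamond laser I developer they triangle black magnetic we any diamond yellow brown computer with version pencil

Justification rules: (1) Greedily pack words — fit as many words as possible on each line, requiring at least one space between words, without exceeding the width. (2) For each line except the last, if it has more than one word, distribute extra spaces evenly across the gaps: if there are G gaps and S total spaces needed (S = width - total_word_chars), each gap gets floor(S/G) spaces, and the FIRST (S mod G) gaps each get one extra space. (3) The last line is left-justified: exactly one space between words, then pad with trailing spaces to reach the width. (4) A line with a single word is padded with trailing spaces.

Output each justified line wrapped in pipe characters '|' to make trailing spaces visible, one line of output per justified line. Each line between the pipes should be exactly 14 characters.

Answer: |gentle   robot|
|green  diamond|
|laser        I|
|developer they|
|triangle black|
|magnetic    we|
|any    diamond|
|yellow   brown|
|computer  with|
|version pencil|

Derivation:
Line 1: ['gentle', 'robot'] (min_width=12, slack=2)
Line 2: ['green', 'diamond'] (min_width=13, slack=1)
Line 3: ['laser', 'I'] (min_width=7, slack=7)
Line 4: ['developer', 'they'] (min_width=14, slack=0)
Line 5: ['triangle', 'black'] (min_width=14, slack=0)
Line 6: ['magnetic', 'we'] (min_width=11, slack=3)
Line 7: ['any', 'diamond'] (min_width=11, slack=3)
Line 8: ['yellow', 'brown'] (min_width=12, slack=2)
Line 9: ['computer', 'with'] (min_width=13, slack=1)
Line 10: ['version', 'pencil'] (min_width=14, slack=0)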